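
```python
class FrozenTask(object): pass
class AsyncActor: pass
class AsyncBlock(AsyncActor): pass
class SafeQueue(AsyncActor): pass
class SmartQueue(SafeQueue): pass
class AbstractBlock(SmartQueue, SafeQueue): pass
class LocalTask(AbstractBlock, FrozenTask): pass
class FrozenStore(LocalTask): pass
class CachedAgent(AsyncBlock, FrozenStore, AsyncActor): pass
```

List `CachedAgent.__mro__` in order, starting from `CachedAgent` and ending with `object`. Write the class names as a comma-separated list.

CachedAgent, AsyncBlock, FrozenStore, LocalTask, AbstractBlock, SmartQueue, SafeQueue, AsyncActor, FrozenTask, object

L[CachedAgent] = CachedAgent + merge(L[AsyncBlock], L[FrozenStore], L[AsyncActor], [AsyncBlock FrozenStore AsyncActor])
  take AsyncBlock:  [AsyncBlock AsyncActor object] + [FrozenStore LocalTask AbstractBlock SmartQueue SafeQueue AsyncActor FrozenTask object] + [AsyncActor object] + [AsyncBlock FrozenStore AsyncActor]
  take FrozenStore:  [AsyncActor object] + [FrozenStore LocalTask AbstractBlock SmartQueue SafeQueue AsyncActor FrozenTask object] + [AsyncActor object] + [FrozenStore AsyncActor]
  take LocalTask:  [AsyncActor object] + [LocalTask AbstractBlock SmartQueue SafeQueue AsyncActor FrozenTask object] + [AsyncActor object] + [AsyncActor]
  take AbstractBlock:  [AsyncActor object] + [AbstractBlock SmartQueue SafeQueue AsyncActor FrozenTask object] + [AsyncActor object] + [AsyncActor]
  take SmartQueue:  [AsyncActor object] + [SmartQueue SafeQueue AsyncActor FrozenTask object] + [AsyncActor object] + [AsyncActor]
  take SafeQueue:  [AsyncActor object] + [SafeQueue AsyncActor FrozenTask object] + [AsyncActor object] + [AsyncActor]
  take AsyncActor:  [AsyncActor object] + [AsyncActor FrozenTask object] + [AsyncActor object] + [AsyncActor]
  take FrozenTask:  [object] + [FrozenTask object] + [object]
  take object:  [object] + [object] + [object]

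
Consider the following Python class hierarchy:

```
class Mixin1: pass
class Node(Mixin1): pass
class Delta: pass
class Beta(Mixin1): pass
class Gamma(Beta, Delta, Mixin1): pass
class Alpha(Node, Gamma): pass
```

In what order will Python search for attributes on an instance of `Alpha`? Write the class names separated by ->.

L[Alpha] = Alpha + merge(L[Node], L[Gamma], [Node Gamma])
  take Node:  [Node Mixin1 object] + [Gamma Beta Delta Mixin1 object] + [Node Gamma]
  take Gamma:  [Mixin1 object] + [Gamma Beta Delta Mixin1 object] + [Gamma]
  take Beta:  [Mixin1 object] + [Beta Delta Mixin1 object]
  take Delta:  [Mixin1 object] + [Delta Mixin1 object]
  take Mixin1:  [Mixin1 object] + [Mixin1 object]
  take object:  [object] + [object]

Alpha -> Node -> Gamma -> Beta -> Delta -> Mixin1 -> object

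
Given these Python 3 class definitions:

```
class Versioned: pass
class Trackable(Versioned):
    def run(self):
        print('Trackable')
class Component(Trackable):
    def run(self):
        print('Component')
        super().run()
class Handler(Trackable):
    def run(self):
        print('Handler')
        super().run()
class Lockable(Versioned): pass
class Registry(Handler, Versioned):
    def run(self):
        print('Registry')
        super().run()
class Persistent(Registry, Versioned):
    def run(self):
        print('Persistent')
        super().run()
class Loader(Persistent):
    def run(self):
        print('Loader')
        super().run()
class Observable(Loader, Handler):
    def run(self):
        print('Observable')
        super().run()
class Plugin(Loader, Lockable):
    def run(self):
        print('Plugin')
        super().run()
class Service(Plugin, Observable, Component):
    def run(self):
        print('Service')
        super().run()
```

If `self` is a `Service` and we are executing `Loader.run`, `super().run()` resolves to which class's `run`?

L[Service] = Service + merge(L[Plugin], L[Observable], L[Component], [Plugin Observable Component])
  take Plugin:  [Plugin Loader Persistent Registry Handler Trackable Lockable Versioned object] + [Observable Loader Persistent Registry Handler Trackable Versioned object] + [Component Trackable Versioned object] + [Plugin Observable Component]
  take Observable:  [Loader Persistent Registry Handler Trackable Lockable Versioned object] + [Observable Loader Persistent Registry Handler Trackable Versioned object] + [Component Trackable Versioned object] + [Observable Component]
  take Loader:  [Loader Persistent Registry Handler Trackable Lockable Versioned object] + [Loader Persistent Registry Handler Trackable Versioned object] + [Component Trackable Versioned object] + [Component]
  take Persistent:  [Persistent Registry Handler Trackable Lockable Versioned object] + [Persistent Registry Handler Trackable Versioned object] + [Component Trackable Versioned object] + [Component]
  take Registry:  [Registry Handler Trackable Lockable Versioned object] + [Registry Handler Trackable Versioned object] + [Component Trackable Versioned object] + [Component]
  take Handler:  [Handler Trackable Lockable Versioned object] + [Handler Trackable Versioned object] + [Component Trackable Versioned object] + [Component]
  take Component:  [Trackable Lockable Versioned object] + [Trackable Versioned object] + [Component Trackable Versioned object] + [Component]
  take Trackable:  [Trackable Lockable Versioned object] + [Trackable Versioned object] + [Trackable Versioned object]
  take Lockable:  [Lockable Versioned object] + [Versioned object] + [Versioned object]
  take Versioned:  [Versioned object] + [Versioned object] + [Versioned object]
  take object:  [object] + [object] + [object]
MRO: Service Plugin Observable Loader Persistent Registry Handler Component Trackable Lockable Versioned object
super() in Loader.run on a Service instance goes to the class after Loader in Service's MRO: Persistent.

Persistent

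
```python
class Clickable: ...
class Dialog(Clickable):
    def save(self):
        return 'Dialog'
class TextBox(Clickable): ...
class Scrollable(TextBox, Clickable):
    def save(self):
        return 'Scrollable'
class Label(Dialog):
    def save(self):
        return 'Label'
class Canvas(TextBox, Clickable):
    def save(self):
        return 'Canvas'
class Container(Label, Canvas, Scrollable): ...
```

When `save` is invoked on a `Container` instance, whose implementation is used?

L[Container] = Container + merge(L[Label], L[Canvas], L[Scrollable], [Label Canvas Scrollable])
  take Label:  [Label Dialog Clickable object] + [Canvas TextBox Clickable object] + [Scrollable TextBox Clickable object] + [Label Canvas Scrollable]
  take Dialog:  [Dialog Clickable object] + [Canvas TextBox Clickable object] + [Scrollable TextBox Clickable object] + [Canvas Scrollable]
  take Canvas:  [Clickable object] + [Canvas TextBox Clickable object] + [Scrollable TextBox Clickable object] + [Canvas Scrollable]
  take Scrollable:  [Clickable object] + [TextBox Clickable object] + [Scrollable TextBox Clickable object] + [Scrollable]
  take TextBox:  [Clickable object] + [TextBox Clickable object] + [TextBox Clickable object]
  take Clickable:  [Clickable object] + [Clickable object] + [Clickable object]
  take object:  [object] + [object] + [object]
MRO: Container Label Dialog Canvas Scrollable TextBox Clickable object
save is defined in: Canvas, Dialog, Label, Scrollable. First along the MRO is Label.

Label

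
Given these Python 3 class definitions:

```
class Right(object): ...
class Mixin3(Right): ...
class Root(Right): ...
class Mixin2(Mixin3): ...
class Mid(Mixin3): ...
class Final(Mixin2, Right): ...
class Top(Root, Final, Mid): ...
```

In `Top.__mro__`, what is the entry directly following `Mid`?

L[Top] = Top + merge(L[Root], L[Final], L[Mid], [Root Final Mid])
  take Root:  [Root Right object] + [Final Mixin2 Mixin3 Right object] + [Mid Mixin3 Right object] + [Root Final Mid]
  take Final:  [Right object] + [Final Mixin2 Mixin3 Right object] + [Mid Mixin3 Right object] + [Final Mid]
  take Mixin2:  [Right object] + [Mixin2 Mixin3 Right object] + [Mid Mixin3 Right object] + [Mid]
  take Mid:  [Right object] + [Mixin3 Right object] + [Mid Mixin3 Right object] + [Mid]
  take Mixin3:  [Right object] + [Mixin3 Right object] + [Mixin3 Right object]
  take Right:  [Right object] + [Right object] + [Right object]
  take object:  [object] + [object] + [object]
MRO: Top Root Final Mixin2 Mid Mixin3 Right object
Mid is at position 4; next is Mixin3.

Mixin3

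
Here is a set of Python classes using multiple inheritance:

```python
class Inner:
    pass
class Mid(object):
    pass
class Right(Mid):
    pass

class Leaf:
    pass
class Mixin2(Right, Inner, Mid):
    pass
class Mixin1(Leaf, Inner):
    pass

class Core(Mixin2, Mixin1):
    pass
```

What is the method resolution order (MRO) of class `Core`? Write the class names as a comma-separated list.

L[Core] = Core + merge(L[Mixin2], L[Mixin1], [Mixin2 Mixin1])
  take Mixin2:  [Mixin2 Right Inner Mid object] + [Mixin1 Leaf Inner object] + [Mixin2 Mixin1]
  take Right:  [Right Inner Mid object] + [Mixin1 Leaf Inner object] + [Mixin1]
  take Mixin1:  [Inner Mid object] + [Mixin1 Leaf Inner object] + [Mixin1]
  take Leaf:  [Inner Mid object] + [Leaf Inner object]
  take Inner:  [Inner Mid object] + [Inner object]
  take Mid:  [Mid object] + [object]
  take object:  [object] + [object]

Core, Mixin2, Right, Mixin1, Leaf, Inner, Mid, object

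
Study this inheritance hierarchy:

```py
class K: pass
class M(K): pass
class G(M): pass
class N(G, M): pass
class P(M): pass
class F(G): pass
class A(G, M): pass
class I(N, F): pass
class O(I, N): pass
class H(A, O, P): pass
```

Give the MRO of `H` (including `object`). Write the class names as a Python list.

L[H] = H + merge(L[A], L[O], L[P], [A O P])
  take A:  [A G M K object] + [O I N F G M K object] + [P M K object] + [A O P]
  take O:  [G M K object] + [O I N F G M K object] + [P M K object] + [O P]
  take I:  [G M K object] + [I N F G M K object] + [P M K object] + [P]
  take N:  [G M K object] + [N F G M K object] + [P M K object] + [P]
  take F:  [G M K object] + [F G M K object] + [P M K object] + [P]
  take G:  [G M K object] + [G M K object] + [P M K object] + [P]
  take P:  [M K object] + [M K object] + [P M K object] + [P]
  take M:  [M K object] + [M K object] + [M K object]
  take K:  [K object] + [K object] + [K object]
  take object:  [object] + [object] + [object]

[H, A, O, I, N, F, G, P, M, K, object]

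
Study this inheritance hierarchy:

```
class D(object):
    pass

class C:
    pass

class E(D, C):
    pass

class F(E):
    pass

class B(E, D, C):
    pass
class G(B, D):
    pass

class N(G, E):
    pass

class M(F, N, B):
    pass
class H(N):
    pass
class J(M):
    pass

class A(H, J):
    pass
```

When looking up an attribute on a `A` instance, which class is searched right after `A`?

L[A] = A + merge(L[H], L[J], [H J])
  take H:  [H N G B E D C object] + [J M F N G B E D C object] + [H J]
  take J:  [N G B E D C object] + [J M F N G B E D C object] + [J]
  take M:  [N G B E D C object] + [M F N G B E D C object]
  take F:  [N G B E D C object] + [F N G B E D C object]
  take N:  [N G B E D C object] + [N G B E D C object]
  take G:  [G B E D C object] + [G B E D C object]
  take B:  [B E D C object] + [B E D C object]
  take E:  [E D C object] + [E D C object]
  take D:  [D C object] + [D C object]
  take C:  [C object] + [C object]
  take object:  [object] + [object]
MRO: A H J M F N G B E D C object
A is at position 0; next is H.

H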